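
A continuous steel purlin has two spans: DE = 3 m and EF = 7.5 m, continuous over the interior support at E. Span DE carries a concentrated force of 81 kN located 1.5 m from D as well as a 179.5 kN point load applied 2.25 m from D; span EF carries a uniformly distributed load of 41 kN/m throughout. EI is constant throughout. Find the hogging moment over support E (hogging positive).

M_E = 244.2 kN·m

Release continuity at E by inserting a hinge; the redundant is the internal moment M_E. The primary structure is two simply-supported spans DE and EF.
Rotations at E on the released spans (each span's end-slope, ×1/EI):
  span DE: point load 81 at a = 1.5: Pab(L + a)/(6LEI) = 45.56/EI
  span DE: point load 179.5 at a = 2.25: Pab(L + a)/(6LEI) = 88.35/EI
  span EF: UDL 41: wL³/(24EI) = 720.7/EI
  relative rotation θ_0 = (133.9 + 720.7)/EI = 854.6/EI
A unit hogging moment at E produces rotation L₁/(3EI) + L₂/(3EI) = 3.5/EI.
Compatibility: M_E·(L₁+L₂)/(3EI) = θ_0, giving M_E = 244.2 kN·m (hogging).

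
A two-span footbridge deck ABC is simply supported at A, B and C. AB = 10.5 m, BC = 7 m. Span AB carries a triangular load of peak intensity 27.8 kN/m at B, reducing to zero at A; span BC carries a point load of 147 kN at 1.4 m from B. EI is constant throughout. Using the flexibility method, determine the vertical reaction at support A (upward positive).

R_A = 31.33 kN

Take M_B as the redundant. Released structure: two simple spans AB and BC with a hinge at B.
Rotations at B on the released spans (each span's end-slope, ×1/EI):
  span AB: triangular load, peak 27.8: w₀L³/(45EI) = 715.2/EI
  span BC: point load 147 at a = 1.4: Pab(L + b)/(6LEI) = 345.7/EI
  relative rotation θ_0 = (715.2 + 345.7)/EI = 1061/EI
A unit hogging moment at B produces rotation L₁/(3EI) + L₂/(3EI) = 5.833/EI.
Compatibility: M_B·(L₁+L₂)/(3EI) = θ_0, giving M_B = 181.9 kN·m (hogging).
Span AB, ΣM about A with M_B applied at B: R_B^{AB}·10.5 = 1022 + 181.9, so R_B^{AB} = 114.6 kN and R_A = 145.9 − 114.6 = 31.33 kN.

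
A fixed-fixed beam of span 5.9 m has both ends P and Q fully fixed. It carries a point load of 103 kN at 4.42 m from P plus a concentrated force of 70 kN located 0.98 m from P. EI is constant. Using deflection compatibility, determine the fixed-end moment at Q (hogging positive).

Release both end moments; the primary structure is a simply-supported span PQ with redundants M_P and M_Q.
End rotations of the released simple span under the applied load (×1/EI):
  at P: point load 103 at a = 4.42: Pab(L + b)/(6LEI) = 140.5/EI
  at Q: point load 103 at a = 4.42: Pab(L + a)/(6LEI) = 196.4/EI
  at P: point load 70 at a = 0.98: Pab(L + b)/(6LEI) = 103.2/EI
  at Q: point load 70 at a = 0.98: Pab(L + a)/(6LEI) = 65.6/EI
  θ_P0 = 243.6/EI,  θ_Q0 = 262/EI
Flexibility coefficients: a unit moment at one end gives L/(3EI) there and L/(6EI) at the far end, so f₁₁ = f₂₂ = 1.967/EI and f₁₂ = f₂₁ = 0.9833/EI.
Compatibility — zero rotation at each built-in end:
  1.967 M_P + 0.9833 M_Q = 243.6
  0.9833 M_P + 1.967 M_Q = 262
Solving the pair gives M_P = 76.35 kN·m and M_Q = 95.06 kN·m (hogging).

M_Q = 95.06 kN·m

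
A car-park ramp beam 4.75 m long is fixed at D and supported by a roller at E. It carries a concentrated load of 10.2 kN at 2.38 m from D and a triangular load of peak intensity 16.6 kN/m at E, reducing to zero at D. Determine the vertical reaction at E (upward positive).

R_E = 24.88 kN

Release the roller at E. Primary structure: cantilever fixed at D.
Free-end deflection of the primary structure under the applied loading (downward +):
  point load 10.2 at a = 2.38: Pa²(3L − a)/(6EI) = 114.3/EI
  triangular load, peak 16.6 at the free end: 11w₀L⁴/(120EI) = 774.6/EI
  δ_0 = 888.9/EI
Flexibility coefficient — unit upward force at E: δ_{EE} = L³/(3EI) = 35.72/EI.
Compatibility at E: δ_0 − R_E·δ_{EE} = 0, so R_E = 888.9/35.72 = 24.88 kN.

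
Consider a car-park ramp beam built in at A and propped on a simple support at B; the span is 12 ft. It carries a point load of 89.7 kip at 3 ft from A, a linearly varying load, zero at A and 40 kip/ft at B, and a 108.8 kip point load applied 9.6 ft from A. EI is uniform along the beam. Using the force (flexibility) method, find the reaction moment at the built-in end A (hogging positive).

M_A = 637.9 kip·ft

Take the reaction at B as the redundant and release it; the primary structure is a cantilever fixed at A.
Downward deflection at the released point B due to the loads:
  point load 89.7 at a = 3: Pa²(3L − a)/(6EI) = 4440/EI
  triangular load, peak 40 at the free end: 11w₀L⁴/(120EI) = 76032/EI
  point load 108.8 at a = 9.6: Pa²(3L − a)/(6EI) = 44119/EI
  δ_0 = 124591/EI
Flexibility coefficient — unit upward force at B: δ_{BB} = L³/(3EI) = 576/EI.
The prop prevents deflection at B: R_B = δ_0/δ_{BB} = 124591/576 = 216.3 kip.
Moment equilibrium about A: M_A = Σ(load moments about A) − R_B·L = 3234 − 216.3×12 = 637.9 kip·ft.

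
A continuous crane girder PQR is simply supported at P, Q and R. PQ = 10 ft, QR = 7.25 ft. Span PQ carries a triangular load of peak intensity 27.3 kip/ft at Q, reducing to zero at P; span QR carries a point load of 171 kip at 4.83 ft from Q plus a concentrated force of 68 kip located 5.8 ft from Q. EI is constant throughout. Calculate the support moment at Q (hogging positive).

M_Q = 202.7 kip·ft

Release continuity at Q by inserting a hinge; the redundant is the internal moment M_Q. The primary structure is two simply-supported spans PQ and QR.
End slopes at the hinge Q, treating each span as simply supported:
  span PQ: triangular load, peak 27.3: w₀L³/(45EI) = 606.7/EI
  span QR: point load 171 at a = 4.83: Pab(L + b)/(6LEI) = 444.3/EI
  span QR: point load 68 at a = 5.8: Pab(L + b)/(6LEI) = 114.4/EI
  relative rotation θ_0 = (606.7 + 558.7)/EI = 1165/EI
A unit hogging moment at Q produces rotation L₁/(3EI) + L₂/(3EI) = 5.75/EI.
Slope continuity at Q: θ_0 = M_Q·5.75/EI, so M_Q = 1165/5.75 = 202.7 kip·ft (hogging).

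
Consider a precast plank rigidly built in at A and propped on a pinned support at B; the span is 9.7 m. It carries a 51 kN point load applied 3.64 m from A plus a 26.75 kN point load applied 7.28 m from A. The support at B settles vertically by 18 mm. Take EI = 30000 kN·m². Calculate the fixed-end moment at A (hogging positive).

M_A = 141.8 kN·m

Release the roller at B. Primary structure: cantilever fixed at A.
Deflection at B on the released cantilever, summing each load's contribution:
  point load 51 at a = 3.64: Pa²(3L − a)/(6EI) = 2867/EI
  point load 26.75 at a = 7.28: Pa²(3L − a)/(6EI) = 5156/EI
  δ_0 = 8023/EI
Flexibility coefficient — unit upward force at B: δ_{BB} = L³/(3EI) = 304.2/EI.
With EI = 30000 kN·m²: δ_0 = 0.26744 m and δ_{BB} = 0.010141 m/kN.
Compatibility — the beam at B must follow the support down by 0.018 m: δ_0 − R_B·δ_{BB} = 0.018, so R_B = (0.26744 − 0.018)/0.010141 = 24.6 kN.
Moment equilibrium about A: M_A = Σ(load moments about A) − R_B·L = 380.4 − 24.6×9.7 = 141.8 kN·m.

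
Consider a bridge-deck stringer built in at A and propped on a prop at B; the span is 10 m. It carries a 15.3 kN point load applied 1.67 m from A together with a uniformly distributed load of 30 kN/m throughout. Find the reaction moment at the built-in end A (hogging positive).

Remove the prop at B; the released (primary) structure is a cantilever built in at A.
Primary-structure tip deflection at B by superposition:
  point load 15.3 at a = 1.67: Pa²(3L − a)/(6EI) = 201.5/EI
  UDL 30: wL⁴/(8EI) = 37500/EI
  δ_0 = 37701/EI
Tip deflection under a unit load at B: L³/(3EI) = 333.3/EI.
The prop prevents deflection at B: R_B = δ_0/δ_{BB} = 37701/333.3 = 113.1 kN.
Moment equilibrium about A: M_A = Σ(load moments about A) − R_B·L = 1526 − 113.1×10 = 394.5 kN·m.

M_A = 394.5 kN·m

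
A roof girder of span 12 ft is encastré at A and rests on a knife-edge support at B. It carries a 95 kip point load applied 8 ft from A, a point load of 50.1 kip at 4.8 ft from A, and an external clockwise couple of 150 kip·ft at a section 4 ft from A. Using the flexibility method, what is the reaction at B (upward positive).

Release the roller at B. Primary structure: cantilever fixed at A.
Free-end deflection of the primary structure under the applied loading (downward +):
  point load 95 at a = 8: Pa²(3L − a)/(6EI) = 28373/EI
  point load 50.1 at a = 4.8: Pa²(3L − a)/(6EI) = 6002/EI
  clockwise couple 150 at a = 4: M₀a(2L − a)/(2EI) = 6000/EI
  δ_0 = 40376/EI
Tip deflection under a unit load at B: L³/(3EI) = 576/EI.
The prop prevents deflection at B: R_B = δ_0/δ_{BB} = 40376/576 = 70.1 kip.

R_B = 70.1 kip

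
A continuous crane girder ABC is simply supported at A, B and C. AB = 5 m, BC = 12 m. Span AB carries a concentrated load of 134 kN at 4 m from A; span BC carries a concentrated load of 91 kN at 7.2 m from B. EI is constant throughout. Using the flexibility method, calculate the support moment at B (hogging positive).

Take M_B as the redundant. Released structure: two simple spans AB and BC with a hinge at B.
Rotations at B on the released spans (each span's end-slope, ×1/EI):
  span AB: point load 134 at a = 4: Pab(L + a)/(6LEI) = 160.8/EI
  span BC: point load 91 at a = 7.2: Pab(L + b)/(6LEI) = 733.8/EI
  relative rotation θ_0 = (160.8 + 733.8)/EI = 894.6/EI
A unit hogging moment at B produces rotation L₁/(3EI) + L₂/(3EI) = 5.667/EI.
Slope continuity at B: θ_0 = M_B·5.667/EI, so M_B = 894.6/5.667 = 157.9 kN·m (hogging).

M_B = 157.9 kN·m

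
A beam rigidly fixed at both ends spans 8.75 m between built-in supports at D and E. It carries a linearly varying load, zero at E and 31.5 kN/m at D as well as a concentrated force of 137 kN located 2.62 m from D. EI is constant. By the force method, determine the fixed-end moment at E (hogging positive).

Release both end moments; the primary structure is a simply-supported span DE with redundants M_D and M_E.
Simple-span end rotations at D and E under the given loads:
  at D: triangular load, peak 31.5: w₀L³/(45EI) = 468.9/EI
  at E: triangular load, peak 31.5: 7w₀L³/(360EI) = 410.3/EI
  at D: point load 137 at a = 2.62: Pab(L + b)/(6LEI) = 623.6/EI
  at E: point load 137 at a = 2.62: Pab(L + a)/(6LEI) = 476.5/EI
  θ_D0 = 1093/EI,  θ_E0 = 886.8/EI
Flexibility coefficients: a unit moment at one end gives L/(3EI) there and L/(6EI) at the far end, so f₁₁ = f₂₂ = 2.917/EI and f₁₂ = f₂₁ = 1.458/EI.
Compatibility — zero rotation at each built-in end:
  2.917 M_D + 1.458 M_E = 1093
  1.458 M_D + 2.917 M_E = 886.8
Solving the pair gives M_D = 296.8 kN·m and M_E = 155.7 kN·m (hogging).

M_E = 155.7 kN·m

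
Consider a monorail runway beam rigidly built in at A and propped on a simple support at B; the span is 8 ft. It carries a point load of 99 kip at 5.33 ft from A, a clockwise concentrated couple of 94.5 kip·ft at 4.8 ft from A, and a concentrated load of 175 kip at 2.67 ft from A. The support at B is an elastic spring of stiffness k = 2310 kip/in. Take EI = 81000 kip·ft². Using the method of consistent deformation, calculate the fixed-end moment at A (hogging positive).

Remove the prop at B; the released (primary) structure is a cantilever built in at A.
Primary-structure tip deflection at B by superposition:
  point load 99 at a = 5.33: Pa²(3L − a)/(6EI) = 8752/EI
  clockwise couple 94.5 at a = 4.8: M₀a(2L − a)/(2EI) = 2540/EI
  point load 175 at a = 2.67: Pa²(3L − a)/(6EI) = 4435/EI
  δ_0 = 15727/EI
Flexibility coefficient — unit upward force at B: δ_{BB} = L³/(3EI) = 170.7/EI.
With EI = 81000 kip·ft²: δ_0 = 0.19416 ft and δ_{BB} = 0.002107 ft/kip.
Compatibility — the spring shortens by R_B/k under the reaction it provides: δ_0 − R_B·δ_{BB} = R_B/k. With 1/k = 1/(2310×12) ft/kip = 0.000036 ft/kip, R_B = δ_0 / (δ_{BB} + 1/k) = 0.19416 / (0.002107 + 0.000036) = 90.6 kip.
Moment equilibrium about A: M_A = Σ(load moments about A) − R_B·L = 1089 − 90.6×8 = 364.6 kip·ft.

M_A = 364.6 kip·ft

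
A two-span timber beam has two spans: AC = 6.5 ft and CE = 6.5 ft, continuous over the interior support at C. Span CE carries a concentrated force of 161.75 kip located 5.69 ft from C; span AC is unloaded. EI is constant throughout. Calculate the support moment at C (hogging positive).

Release continuity at C by inserting a hinge; the redundant is the internal moment M_C. The primary structure is two simply-supported spans AC and CE.
End slopes at the hinge C, treating each span as simply supported:
  span CE: point load 161.75 at a = 5.69: Pab(L + b)/(6LEI) = 139.7/EI
  relative rotation θ_0 = (0 + 139.7)/EI = 139.7/EI
A unit hogging moment at C produces rotation L₁/(3EI) + L₂/(3EI) = 4.333/EI.
Slope continuity at C: θ_0 = M_C·4.333/EI, so M_C = 139.7/4.333 = 32.25 kip·ft (hogging).

M_C = 32.25 kip·ft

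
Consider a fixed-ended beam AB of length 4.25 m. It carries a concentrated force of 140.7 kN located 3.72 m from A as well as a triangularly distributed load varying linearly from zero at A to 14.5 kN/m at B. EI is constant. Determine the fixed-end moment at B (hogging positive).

Take the two fixed-end moments M_A, M_B as redundants; the released structure is the simple span AB.
On the primary (simply-supported) span, the end slopes from the loading are:
  at A: point load 140.7 at a = 3.72: Pab(L + b)/(6LEI) = 52/EI
  at B: point load 140.7 at a = 3.72: Pab(L + a)/(6LEI) = 86.7/EI
  at A: triangular load, peak 14.5: 7w₀L³/(360EI) = 21.64/EI
  at B: triangular load, peak 14.5: w₀L³/(45EI) = 24.74/EI
  θ_A0 = 73.64/EI,  θ_B0 = 111.4/EI
Flexibility coefficients: a unit moment at one end gives L/(3EI) there and L/(6EI) at the far end, so f₁₁ = f₂₂ = 1.417/EI and f₁₂ = f₂₁ = 0.7083/EI.
Compatibility — zero rotation at each built-in end:
  1.417 M_A + 0.7083 M_B = 73.64
  0.7083 M_A + 1.417 M_B = 111.4
Solving the pair gives M_A = 16.87 kN·m and M_B = 70.23 kN·m (hogging).

M_B = 70.23 kN·m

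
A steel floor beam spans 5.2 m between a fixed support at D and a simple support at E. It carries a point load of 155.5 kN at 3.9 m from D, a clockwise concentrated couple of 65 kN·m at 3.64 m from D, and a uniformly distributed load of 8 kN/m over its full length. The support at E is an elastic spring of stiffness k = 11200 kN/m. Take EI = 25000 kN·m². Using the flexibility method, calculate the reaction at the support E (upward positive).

R_E = 125.1 kN

Remove the prop at E; the released (primary) structure is a cantilever built in at D.
Downward deflection at the released point E due to the loads:
  point load 155.5 at a = 3.9: Pa²(3L − a)/(6EI) = 4612/EI
  clockwise couple 65 at a = 3.64: M₀a(2L − a)/(2EI) = 799.7/EI
  UDL 8: wL⁴/(8EI) = 731.2/EI
  δ_0 = 6143/EI
Flexibility coefficient — unit upward force at E: δ_{EE} = L³/(3EI) = 46.87/EI.
With EI = 25000 kN·m²: δ_0 = 0.24572 m and δ_{EE} = 0.001875 m/kN.
Compatibility — the spring shortens by R_E/k under the reaction it provides: δ_0 − R_E·δ_{EE} = R_E/k. With 1/k = 0.000089 m/kN, R_E = δ_0 / (δ_{EE} + 1/k) = 0.24572 / (0.001875 + 0.000089) = 125.1 kN.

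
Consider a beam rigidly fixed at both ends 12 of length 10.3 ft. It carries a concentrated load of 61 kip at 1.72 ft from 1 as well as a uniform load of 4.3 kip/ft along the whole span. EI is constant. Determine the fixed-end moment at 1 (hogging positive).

Release both end moments; the primary structure is a simply-supported span 12 with redundants M_1 and M_2.
On the primary (simply-supported) span, the end slopes from the loading are:
  at 1: point load 61 at a = 1.72: Pab(L + b)/(6LEI) = 275/EI
  at 2: point load 61 at a = 1.72: Pab(L + a)/(6LEI) = 175.1/EI
  at 1: UDL 4.3: wL³/(24EI) = 195.8/EI
  at 2: UDL 4.3: wL³/(24EI) = 195.8/EI
  θ_10 = 470.8/EI,  θ_20 = 370.9/EI
Flexibility coefficients: a unit moment at one end gives L/(3EI) there and L/(6EI) at the far end, so f₁₁ = f₂₂ = 3.433/EI and f₁₂ = f₂₁ = 1.717/EI.
Compatibility — zero rotation at each built-in end:
  3.433 M_1 + 1.717 M_2 = 470.8
  1.717 M_1 + 3.433 M_2 = 370.9
Solving the pair gives M_1 = 110.8 kip·ft and M_2 = 52.61 kip·ft (hogging).

M_1 = 110.8 kip·ft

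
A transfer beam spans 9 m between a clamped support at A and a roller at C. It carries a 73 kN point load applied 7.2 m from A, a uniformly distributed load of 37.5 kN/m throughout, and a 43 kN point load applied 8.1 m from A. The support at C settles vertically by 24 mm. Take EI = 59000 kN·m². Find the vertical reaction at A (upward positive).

Remove the prop at C; the released (primary) structure is a cantilever built in at A.
Free-end deflection of the primary structure under the applied loading (downward +):
  point load 73 at a = 7.2: Pa²(3L − a)/(6EI) = 12488/EI
  UDL 37.5: wL⁴/(8EI) = 30755/EI
  point load 43 at a = 8.1: Pa²(3L − a)/(6EI) = 8887/EI
  δ_0 = 52130/EI
Flexibility coefficient — unit upward force at C: δ_{CC} = L³/(3EI) = 243/EI.
With EI = 59000 kN·m²: δ_0 = 0.88356 m and δ_{CC} = 0.004119 m/kN.
Compatibility — the beam at C must follow the support down by 0.024 m: δ_0 − R_C·δ_{CC} = 0.024, so R_C = (0.88356 − 0.024)/0.004119 = 208.7 kN.
Vertical equilibrium: R_A = ΣP − R_C = 453.5 − 208.7 = 244.8 kN.

R_A = 244.8 kN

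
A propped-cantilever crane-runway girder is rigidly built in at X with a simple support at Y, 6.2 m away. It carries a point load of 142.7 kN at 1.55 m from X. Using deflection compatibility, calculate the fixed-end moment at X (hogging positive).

M_X = 145.2 kN·m

Remove the prop at Y; the released (primary) structure is a cantilever built in at X.
Primary-structure tip deflection at Y by superposition:
  point load 142.7 at a = 1.55: Pa²(3L − a)/(6EI) = 974.2/EI
Tip deflection under a unit load at Y: L³/(3EI) = 79.44/EI.
The prop prevents deflection at Y: R_Y = δ_0/δ_{YY} = 974.2/79.44 = 12.26 kN.
Moment equilibrium about X: M_X = Σ(load moments about X) − R_Y·L = 221.2 − 12.26×6.2 = 145.2 kN·m.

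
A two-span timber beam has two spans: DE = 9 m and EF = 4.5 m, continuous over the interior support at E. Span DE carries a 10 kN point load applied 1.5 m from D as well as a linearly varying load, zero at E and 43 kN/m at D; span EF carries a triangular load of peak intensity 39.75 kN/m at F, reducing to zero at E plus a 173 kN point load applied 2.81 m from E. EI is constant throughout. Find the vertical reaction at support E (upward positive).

Take M_E as the redundant. Released structure: two simple spans DE and EF with a hinge at E.
End slopes at the hinge E, treating each span as simply supported:
  span DE: point load 10 at a = 1.5: Pab(L + a)/(6LEI) = 21.88/EI
  span DE: triangular load, peak 43: 7w₀L³/(360EI) = 609.5/EI
  span EF: triangular load, peak 39.75: 7w₀L³/(360EI) = 70.43/EI
  span EF: point load 173 at a = 2.81: Pab(L + b)/(6LEI) = 188.4/EI
  relative rotation θ_0 = (631.4 + 258.8)/EI = 890.2/EI
A unit hogging moment at E produces rotation L₁/(3EI) + L₂/(3EI) = 4.5/EI.
Compatibility: M_E·(L₁+L₂)/(3EI) = θ_0, giving M_E = 197.8 kN·m (hogging).
Span DE, ΣM about D with M_E applied at E: R_E^{DE}·9 = 595.5 + 197.8, so R_E^{DE} = 88.15 kN and R_D = 203.5 − 88.15 = 115.4 kN.
Span EF, ΣM about F: R_E^{EF}·4.5 = 426.5 + 197.8, so R_E^{EF} = 138.7 kN and R_F = 262.4 − 138.7 = 123.7 kN.
R_E = 88.15 + 138.7 = 226.9 kN.

R_E = 226.9 kN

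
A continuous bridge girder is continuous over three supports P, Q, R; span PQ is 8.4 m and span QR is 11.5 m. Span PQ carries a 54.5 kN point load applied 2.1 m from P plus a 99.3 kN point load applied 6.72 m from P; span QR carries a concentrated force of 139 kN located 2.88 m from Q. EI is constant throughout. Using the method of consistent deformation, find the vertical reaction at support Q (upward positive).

R_Q = 243.6 kN

Insert a hinge at Q; M_Q is the redundant, and each span becomes simply supported.
Discontinuity in slope at Q on the released structure — sum the simple-span end rotations:
  span PQ: point load 54.5 at a = 2.1: Pab(L + a)/(6LEI) = 150.2/EI
  span PQ: point load 99.3 at a = 6.72: Pab(L + a)/(6LEI) = 336.3/EI
  span QR: point load 139 at a = 2.88: Pab(L + b)/(6LEI) = 1006/EI
  relative rotation θ_0 = (486.5 + 1006)/EI = 1493/EI
A unit hogging moment at Q produces rotation L₁/(3EI) + L₂/(3EI) = 6.633/EI.
Compatibility: M_Q·(L₁+L₂)/(3EI) = θ_0, giving M_Q = 225 kN·m (hogging).
Span PQ, ΣM about P with M_Q applied at Q: R_Q^{PQ}·8.4 = 781.7 + 225, so R_Q^{PQ} = 119.9 kN and R_P = 153.8 − 119.9 = 33.94 kN.
Span QR, ΣM about R: R_Q^{QR}·11.5 = 1198 + 225, so R_Q^{QR} = 123.8 kN and R_R = 139 − 123.8 = 15.24 kN.
R_Q = 119.9 + 123.8 = 243.6 kN.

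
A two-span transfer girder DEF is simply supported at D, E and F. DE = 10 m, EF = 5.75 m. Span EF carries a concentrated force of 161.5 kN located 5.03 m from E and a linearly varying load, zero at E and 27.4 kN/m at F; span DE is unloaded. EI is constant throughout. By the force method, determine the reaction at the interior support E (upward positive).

Take M_E as the redundant. Released structure: two simple spans DE and EF with a hinge at E.
Rotations at E on the released spans (each span's end-slope, ×1/EI):
  span EF: point load 161.5 at a = 5.03: Pab(L + b)/(6LEI) = 109.7/EI
  span EF: triangular load, peak 27.4: 7w₀L³/(360EI) = 101.3/EI
  relative rotation θ_0 = (0 + 211)/EI = 211/EI
A unit hogging moment at E produces rotation L₁/(3EI) + L₂/(3EI) = 5.25/EI.
Compatibility: M_E·(L₁+L₂)/(3EI) = θ_0, giving M_E = 40.19 kN·m (hogging).
Span DE, ΣM about D with M_E applied at E: R_E^{DE}·10 = 0 + 40.19, so R_E^{DE} = 4.019 kN and R_D = 0 − 4.019 = -4.019 kN.
Span EF, ΣM about F: R_E^{EF}·5.75 = 267.3 + 40.19, so R_E^{EF} = 53.47 kN and R_F = 240.3 − 53.47 = 186.8 kN.
R_E = 4.019 + 53.47 = 57.49 kN.

R_E = 57.49 kN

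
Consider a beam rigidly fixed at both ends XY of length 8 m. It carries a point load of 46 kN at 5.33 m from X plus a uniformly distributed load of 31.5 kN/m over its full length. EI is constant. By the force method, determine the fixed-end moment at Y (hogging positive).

M_Y = 222.5 kN·m

Take the two fixed-end moments M_X, M_Y as redundants; the released structure is the simple span XY.
On the primary (simply-supported) span, the end slopes from the loading are:
  at X: point load 46 at a = 5.33: Pab(L + b)/(6LEI) = 145.5/EI
  at Y: point load 46 at a = 5.33: Pab(L + a)/(6LEI) = 181.8/EI
  at X: UDL 31.5: wL³/(24EI) = 672/EI
  at Y: UDL 31.5: wL³/(24EI) = 672/EI
  θ_X0 = 817.5/EI,  θ_Y0 = 853.8/EI
Flexibility coefficients: a unit moment at one end gives L/(3EI) there and L/(6EI) at the far end, so f₁₁ = f₂₂ = 2.667/EI and f₁₂ = f₂₁ = 1.333/EI.
Compatibility — zero rotation at each built-in end:
  2.667 M_X + 1.333 M_Y = 817.5
  1.333 M_X + 2.667 M_Y = 853.8
Solving the pair gives M_X = 195.3 kN·m and M_Y = 222.5 kN·m (hogging).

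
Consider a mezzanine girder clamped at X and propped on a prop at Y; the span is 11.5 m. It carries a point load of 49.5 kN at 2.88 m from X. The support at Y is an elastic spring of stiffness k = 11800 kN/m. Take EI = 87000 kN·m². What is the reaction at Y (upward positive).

R_Y = 4.207 kN

Release the roller at Y. Primary structure: cantilever fixed at X.
Primary-structure tip deflection at Y by superposition:
  point load 49.5 at a = 2.88: Pa²(3L − a)/(6EI) = 2164/EI
Flexibility coefficient — unit upward force at Y: δ_{YY} = L³/(3EI) = 507/EI.
With EI = 87000 kN·m²: δ_0 = 0.02487 m and δ_{YY} = 0.005827 m/kN.
Compatibility — the spring shortens by R_Y/k under the reaction it provides: δ_0 − R_Y·δ_{YY} = R_Y/k. With 1/k = 0.000085 m/kN, R_Y = δ_0 / (δ_{YY} + 1/k) = 0.02487 / (0.005827 + 0.000085) = 4.207 kN.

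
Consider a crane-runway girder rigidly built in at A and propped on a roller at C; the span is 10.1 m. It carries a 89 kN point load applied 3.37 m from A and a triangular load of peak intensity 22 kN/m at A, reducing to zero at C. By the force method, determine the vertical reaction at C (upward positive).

R_C = 35.43 kN

Release the roller at C. Primary structure: cantilever fixed at A.
Free-end deflection of the primary structure under the applied loading (downward +):
  point load 89 at a = 3.37: Pa²(3L − a)/(6EI) = 4537/EI
  triangular load, peak 22 at the fixed end: w₀L⁴/(30EI) = 7631/EI
  δ_0 = 12168/EI
Tip deflection under a unit load at C: L³/(3EI) = 343.4/EI.
The prop prevents deflection at C: R_C = δ_0/δ_{CC} = 12168/343.4 = 35.43 kN.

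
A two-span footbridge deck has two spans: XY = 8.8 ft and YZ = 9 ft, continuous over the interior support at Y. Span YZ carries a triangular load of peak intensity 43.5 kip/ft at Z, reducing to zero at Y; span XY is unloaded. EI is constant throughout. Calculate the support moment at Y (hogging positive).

Take M_Y as the redundant. Released structure: two simple spans XY and YZ with a hinge at Y.
End slopes at the hinge Y, treating each span as simply supported:
  span YZ: triangular load, peak 43.5: 7w₀L³/(360EI) = 616.6/EI
  relative rotation θ_0 = (0 + 616.6)/EI = 616.6/EI
A unit hogging moment at Y produces rotation L₁/(3EI) + L₂/(3EI) = 5.933/EI.
Slope continuity at Y: θ_0 = M_Y·5.933/EI, so M_Y = 616.6/5.933 = 103.9 kip·ft (hogging).

M_Y = 103.9 kip·ft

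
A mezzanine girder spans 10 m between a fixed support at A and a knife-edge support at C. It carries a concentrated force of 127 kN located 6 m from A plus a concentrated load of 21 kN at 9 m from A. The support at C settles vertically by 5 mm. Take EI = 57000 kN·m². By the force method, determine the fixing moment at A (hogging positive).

Take the reaction at C as the redundant and release it; the primary structure is a cantilever fixed at A.
Primary-structure tip deflection at C by superposition:
  point load 127 at a = 6: Pa²(3L − a)/(6EI) = 18288/EI
  point load 21 at a = 9: Pa²(3L − a)/(6EI) = 5954/EI
  δ_0 = 24242/EI
Flexibility coefficient — unit upward force at C: δ_{CC} = L³/(3EI) = 333.3/EI.
With EI = 57000 kN·m²: δ_0 = 0.42529 m and δ_{CC} = 0.005848 m/kN.
Compatibility — the beam at C must follow the support down by 0.005 m: δ_0 − R_C·δ_{CC} = 0.005, so R_C = (0.42529 − 0.005)/0.005848 = 71.87 kN.
Moment equilibrium about A: M_A = Σ(load moments about A) − R_C·L = 951 − 71.87×10 = 232.3 kN·m.

M_A = 232.3 kN·m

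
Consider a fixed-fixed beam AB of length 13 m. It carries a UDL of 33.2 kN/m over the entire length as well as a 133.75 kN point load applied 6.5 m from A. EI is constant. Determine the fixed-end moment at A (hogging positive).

M_A = 684.9 kN·m

Release both end moments; the primary structure is a simply-supported span AB with redundants M_A and M_B.
Simple-span end rotations at A and B under the given loads:
  at A: UDL 33.2: wL³/(24EI) = 3039/EI
  at B: UDL 33.2: wL³/(24EI) = 3039/EI
  at A: point load 133.75 at a = 6.5: Pab(L + b)/(6LEI) = 1413/EI
  at B: point load 133.75 at a = 6.5: Pab(L + a)/(6LEI) = 1413/EI
  θ_A0 = 4452/EI,  θ_B0 = 4452/EI
Flexibility coefficients: a unit moment at one end gives L/(3EI) there and L/(6EI) at the far end, so f₁₁ = f₂₂ = 4.333/EI and f₁₂ = f₂₁ = 2.167/EI.
Compatibility — zero rotation at each built-in end:
  4.333 M_A + 2.167 M_B = 4452
  2.167 M_A + 4.333 M_B = 4452
Solving the pair gives M_A = 684.9 kN·m and M_B = 684.9 kN·m (hogging).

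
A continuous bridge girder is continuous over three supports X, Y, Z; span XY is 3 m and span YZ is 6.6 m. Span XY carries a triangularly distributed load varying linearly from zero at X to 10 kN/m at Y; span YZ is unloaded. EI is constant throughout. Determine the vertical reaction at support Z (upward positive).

R_Z = -0.2841 kN

Take M_Y as the redundant. Released structure: two simple spans XY and YZ with a hinge at Y.
Discontinuity in slope at Y on the released structure — sum the simple-span end rotations:
  span XY: triangular load, peak 10: w₀L³/(45EI) = 6/EI
  relative rotation θ_0 = (6 + 0)/EI = 6/EI
A unit hogging moment at Y produces rotation L₁/(3EI) + L₂/(3EI) = 3.2/EI.
Slope continuity at Y: θ_0 = M_Y·3.2/EI, so M_Y = 6/3.2 = 1.875 kN·m (hogging).
Span YZ, ΣM about Z: R_Y^{YZ}·6.6 = 0 + 1.875, so R_Y^{YZ} = 0.2841 kN and R_Z = 0 − 0.2841 = -0.2841 kN.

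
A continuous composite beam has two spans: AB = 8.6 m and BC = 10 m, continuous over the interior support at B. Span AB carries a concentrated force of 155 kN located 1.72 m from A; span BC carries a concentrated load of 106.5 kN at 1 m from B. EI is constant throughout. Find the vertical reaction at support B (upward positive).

Take M_B as the redundant. Released structure: two simple spans AB and BC with a hinge at B.
Rotations at B on the released spans (each span's end-slope, ×1/EI):
  span AB: point load 155 at a = 1.72: Pab(L + a)/(6LEI) = 366.8/EI
  span BC: point load 106.5 at a = 1: Pab(L + b)/(6LEI) = 303.5/EI
  relative rotation θ_0 = (366.8 + 303.5)/EI = 670.4/EI
A unit hogging moment at B produces rotation L₁/(3EI) + L₂/(3EI) = 6.2/EI.
Slope continuity at B: θ_0 = M_B·6.2/EI, so M_B = 670.4/6.2 = 108.1 kN·m (hogging).
Span AB, ΣM about A with M_B applied at B: R_B^{AB}·8.6 = 266.6 + 108.1, so R_B^{AB} = 43.57 kN and R_A = 155 − 43.57 = 111.4 kN.
Span BC, ΣM about C: R_B^{BC}·10 = 958.5 + 108.1, so R_B^{BC} = 106.7 kN and R_C = 106.5 − 106.7 = -0.1624 kN.
R_B = 43.57 + 106.7 = 150.2 kN.

R_B = 150.2 kN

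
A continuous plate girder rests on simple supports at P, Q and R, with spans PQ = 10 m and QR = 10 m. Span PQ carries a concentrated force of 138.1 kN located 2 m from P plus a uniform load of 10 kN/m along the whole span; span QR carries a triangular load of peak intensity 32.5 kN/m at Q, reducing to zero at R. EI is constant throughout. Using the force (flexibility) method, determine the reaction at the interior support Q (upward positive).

R_Q = 233.4 kN

Insert a hinge at Q; M_Q is the redundant, and each span becomes simply supported.
Discontinuity in slope at Q on the released structure — sum the simple-span end rotations:
  span PQ: point load 138.1 at a = 2: Pab(L + a)/(6LEI) = 441.9/EI
  span PQ: UDL 10: wL³/(24EI) = 416.7/EI
  span QR: triangular load, peak 32.5: w₀L³/(45EI) = 722.2/EI
  relative rotation θ_0 = (858.6 + 722.2)/EI = 1581/EI
A unit hogging moment at Q produces rotation L₁/(3EI) + L₂/(3EI) = 6.667/EI.
Slope continuity at Q: θ_0 = M_Q·6.667/EI, so M_Q = 1581/6.667 = 237.1 kN·m (hogging).
Span PQ, ΣM about P with M_Q applied at Q: R_Q^{PQ}·10 = 776.2 + 237.1, so R_Q^{PQ} = 101.3 kN and R_P = 238.1 − 101.3 = 136.8 kN.
Span QR, ΣM about R: R_Q^{QR}·10 = 1083 + 237.1, so R_Q^{QR} = 132 kN and R_R = 162.5 − 132 = 30.45 kN.
R_Q = 101.3 + 132 = 233.4 kN.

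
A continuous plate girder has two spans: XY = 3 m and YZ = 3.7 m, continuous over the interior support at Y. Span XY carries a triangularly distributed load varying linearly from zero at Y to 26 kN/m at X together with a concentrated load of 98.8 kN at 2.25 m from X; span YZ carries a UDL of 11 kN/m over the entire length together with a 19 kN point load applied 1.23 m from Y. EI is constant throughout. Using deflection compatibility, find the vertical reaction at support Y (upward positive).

R_Y = 147.6 kN

Release continuity at Y by inserting a hinge; the redundant is the internal moment M_Y. The primary structure is two simply-supported spans XY and YZ.
End slopes at the hinge Y, treating each span as simply supported:
  span XY: triangular load, peak 26: 7w₀L³/(360EI) = 13.65/EI
  span XY: point load 98.8 at a = 2.25: Pab(L + a)/(6LEI) = 48.63/EI
  span YZ: UDL 11: wL³/(24EI) = 23.22/EI
  span YZ: point load 19 at a = 1.23: Pab(L + b)/(6LEI) = 16.04/EI
  relative rotation θ_0 = (62.28 + 39.26)/EI = 101.5/EI
A unit hogging moment at Y produces rotation L₁/(3EI) + L₂/(3EI) = 2.233/EI.
Slope continuity at Y: θ_0 = M_Y·2.233/EI, so M_Y = 101.5/2.233 = 45.46 kN·m (hogging).
Span XY, ΣM about X with M_Y applied at Y: R_Y^{XY}·3 = 261.3 + 45.46, so R_Y^{XY} = 102.3 kN and R_X = 137.8 − 102.3 = 35.55 kN.
Span YZ, ΣM about Z: R_Y^{YZ}·3.7 = 122.2 + 45.46, so R_Y^{YZ} = 45.32 kN and R_Z = 59.7 − 45.32 = 14.38 kN.
R_Y = 102.3 + 45.32 = 147.6 kN.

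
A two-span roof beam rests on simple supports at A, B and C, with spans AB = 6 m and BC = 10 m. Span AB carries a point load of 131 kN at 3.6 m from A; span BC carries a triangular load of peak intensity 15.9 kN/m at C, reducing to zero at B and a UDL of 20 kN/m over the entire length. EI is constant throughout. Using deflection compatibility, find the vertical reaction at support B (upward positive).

Release continuity at B by inserting a hinge; the redundant is the internal moment M_B. The primary structure is two simply-supported spans AB and BC.
End slopes at the hinge B, treating each span as simply supported:
  span AB: point load 131 at a = 3.6: Pab(L + a)/(6LEI) = 301.8/EI
  span BC: triangular load, peak 15.9: 7w₀L³/(360EI) = 309.2/EI
  span BC: UDL 20: wL³/(24EI) = 833.3/EI
  relative rotation θ_0 = (301.8 + 1142)/EI = 1444/EI
A unit hogging moment at B produces rotation L₁/(3EI) + L₂/(3EI) = 5.333/EI.
Slope continuity at B: θ_0 = M_B·5.333/EI, so M_B = 1444/5.333 = 270.8 kN·m (hogging).
Span AB, ΣM about A with M_B applied at B: R_B^{AB}·6 = 471.6 + 270.8, so R_B^{AB} = 123.7 kN and R_A = 131 − 123.7 = 7.265 kN.
Span BC, ΣM about C: R_B^{BC}·10 = 1265 + 270.8, so R_B^{BC} = 153.6 kN and R_C = 279.5 − 153.6 = 125.9 kN.
R_B = 123.7 + 153.6 = 277.3 kN.

R_B = 277.3 kN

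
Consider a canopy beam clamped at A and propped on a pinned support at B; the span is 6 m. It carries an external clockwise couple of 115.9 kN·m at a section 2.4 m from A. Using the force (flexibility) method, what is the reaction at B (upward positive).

Remove the prop at B; the released (primary) structure is a cantilever built in at A.
Downward deflection at the released point B due to the loads:
  clockwise couple 115.9 at a = 2.4: M₀a(2L − a)/(2EI) = 1335/EI
Tip deflection under a unit load at B: L³/(3EI) = 72/EI.
The prop prevents deflection at B: R_B = δ_0/δ_{BB} = 1335/72 = 18.54 kN.

R_B = 18.54 kN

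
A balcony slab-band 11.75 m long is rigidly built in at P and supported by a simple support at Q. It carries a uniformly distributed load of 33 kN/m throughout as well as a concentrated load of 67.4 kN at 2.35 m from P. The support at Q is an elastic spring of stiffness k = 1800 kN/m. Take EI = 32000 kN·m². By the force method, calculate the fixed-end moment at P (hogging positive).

M_P = 739.3 kN·m

Remove the prop at Q; the released (primary) structure is a cantilever built in at P.
Downward deflection at the released point Q due to the loads:
  UDL 33: wL⁴/(8EI) = 78628/EI
  point load 67.4 at a = 2.35: Pa²(3L − a)/(6EI) = 2041/EI
  δ_0 = 80669/EI
Flexibility coefficient — unit upward force at Q: δ_{QQ} = L³/(3EI) = 540.7/EI.
With EI = 32000 kN·m²: δ_0 = 2.5209 m and δ_{QQ} = 0.016898 m/kN.
Compatibility — the spring shortens by R_Q/k under the reaction it provides: δ_0 − R_Q·δ_{QQ} = R_Q/k. With 1/k = 0.000556 m/kN, R_Q = δ_0 / (δ_{QQ} + 1/k) = 2.5209 / (0.016898 + 0.000556) = 144.4 kN.
Moment equilibrium about P: M_P = Σ(load moments about P) − R_Q·L = 2436 − 144.4×11.75 = 739.3 kN·m.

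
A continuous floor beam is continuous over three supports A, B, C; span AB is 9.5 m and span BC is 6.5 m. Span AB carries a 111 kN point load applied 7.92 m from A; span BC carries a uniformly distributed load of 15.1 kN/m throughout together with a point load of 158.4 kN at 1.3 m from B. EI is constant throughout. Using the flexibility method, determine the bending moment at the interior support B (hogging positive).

Insert a hinge at B; M_B is the redundant, and each span becomes simply supported.
End slopes at the hinge B, treating each span as simply supported:
  span AB: point load 111 at a = 7.92: Pab(L + a)/(6LEI) = 424.5/EI
  span BC: UDL 15.1: wL³/(24EI) = 172.8/EI
  span BC: point load 158.4 at a = 1.3: Pab(L + b)/(6LEI) = 321.2/EI
  relative rotation θ_0 = (424.5 + 494)/EI = 918.5/EI
A unit hogging moment at B produces rotation L₁/(3EI) + L₂/(3EI) = 5.333/EI.
Compatibility: M_B·(L₁+L₂)/(3EI) = θ_0, giving M_B = 172.2 kN·m (hogging).

M_B = 172.2 kN·m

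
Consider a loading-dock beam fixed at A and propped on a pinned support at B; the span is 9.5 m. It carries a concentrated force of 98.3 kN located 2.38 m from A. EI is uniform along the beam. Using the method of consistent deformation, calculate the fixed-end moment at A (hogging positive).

Release the roller at B. Primary structure: cantilever fixed at A.
Downward deflection at the released point B due to the loads:
  point load 98.3 at a = 2.38: Pa²(3L − a)/(6EI) = 2424/EI
Flexibility coefficient — unit upward force at B: δ_{BB} = L³/(3EI) = 285.8/EI.
Compatibility at B: δ_0 − R_B·δ_{BB} = 0, so R_B = 2424/285.8 = 8.482 kN.
Moment equilibrium about A: M_A = Σ(load moments about A) − R_B·L = 234 − 8.482×9.5 = 153.4 kN·m.

M_A = 153.4 kN·m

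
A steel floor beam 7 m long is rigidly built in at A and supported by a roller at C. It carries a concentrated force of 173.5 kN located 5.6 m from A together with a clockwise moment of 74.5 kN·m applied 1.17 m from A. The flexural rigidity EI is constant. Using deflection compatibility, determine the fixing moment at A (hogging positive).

Choose R_C as the redundant. The primary structure is the cantilever fixed at A.
Downward deflection at the released point C due to the loads:
  point load 173.5 at a = 5.6: Pa²(3L − a)/(6EI) = 13965/EI
  clockwise couple 74.5 at a = 1.17: M₀a(2L − a)/(2EI) = 559.2/EI
  δ_0 = 14524/EI
Tip deflection under a unit load at C: L³/(3EI) = 114.3/EI.
The prop prevents deflection at C: R_C = δ_0/δ_{CC} = 14524/114.3 = 127 kN.
Moment equilibrium about A: M_A = Σ(load moments about A) − R_C·L = 1046 − 127×7 = 156.9 kN·m.

M_A = 156.9 kN·m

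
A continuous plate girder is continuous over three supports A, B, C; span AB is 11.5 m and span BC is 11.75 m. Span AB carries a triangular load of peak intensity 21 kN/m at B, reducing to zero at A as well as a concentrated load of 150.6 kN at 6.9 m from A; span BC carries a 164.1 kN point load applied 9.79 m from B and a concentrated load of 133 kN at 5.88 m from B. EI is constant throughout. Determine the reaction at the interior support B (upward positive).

R_B = 347.8 kN

Release continuity at B by inserting a hinge; the redundant is the internal moment M_B. The primary structure is two simply-supported spans AB and BC.
Rotations at B on the released spans (each span's end-slope, ×1/EI):
  span AB: triangular load, peak 21: w₀L³/(45EI) = 709.7/EI
  span AB: point load 150.6 at a = 6.9: Pab(L + a)/(6LEI) = 1275/EI
  span BC: point load 164.1 at a = 9.79: Pab(L + b)/(6LEI) = 612.3/EI
  span BC: point load 133 at a = 5.88: Pab(L + b)/(6LEI) = 1147/EI
  relative rotation θ_0 = (1984 + 1760)/EI = 3744/EI
A unit hogging moment at B produces rotation L₁/(3EI) + L₂/(3EI) = 7.75/EI.
Compatibility: M_B·(L₁+L₂)/(3EI) = θ_0, giving M_B = 483.1 kN·m (hogging).
Span AB, ΣM about A with M_B applied at B: R_B^{AB}·11.5 = 1965 + 483.1, so R_B^{AB} = 212.9 kN and R_A = 271.4 − 212.9 = 58.48 kN.
Span BC, ΣM about C: R_B^{BC}·11.75 = 1102 + 483.1, so R_B^{BC} = 134.9 kN and R_C = 297.1 − 134.9 = 162.2 kN.
R_B = 212.9 + 134.9 = 347.8 kN.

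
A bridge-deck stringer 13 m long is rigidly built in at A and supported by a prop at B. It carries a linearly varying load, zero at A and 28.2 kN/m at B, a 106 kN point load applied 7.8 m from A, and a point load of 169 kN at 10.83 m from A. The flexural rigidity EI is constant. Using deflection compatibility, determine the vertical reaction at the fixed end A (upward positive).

Take the reaction at B as the redundant and release it; the primary structure is a cantilever fixed at A.
Downward deflection at the released point B due to the loads:
  triangular load, peak 28.2 at the free end: 11w₀L⁴/(120EI) = 73830/EI
  point load 106 at a = 7.8: Pa²(3L − a)/(6EI) = 33535/EI
  point load 169 at a = 10.83: Pa²(3L − a)/(6EI) = 93063/EI
  δ_0 = 200429/EI
Flexibility coefficient — unit upward force at B: δ_{BB} = L³/(3EI) = 732.3/EI.
The prop prevents deflection at B: R_B = δ_0/δ_{BB} = 200429/732.3 = 273.7 kN.
Vertical equilibrium: R_A = ΣP − R_B = 458.3 − 273.7 = 184.6 kN.

R_A = 184.6 kN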